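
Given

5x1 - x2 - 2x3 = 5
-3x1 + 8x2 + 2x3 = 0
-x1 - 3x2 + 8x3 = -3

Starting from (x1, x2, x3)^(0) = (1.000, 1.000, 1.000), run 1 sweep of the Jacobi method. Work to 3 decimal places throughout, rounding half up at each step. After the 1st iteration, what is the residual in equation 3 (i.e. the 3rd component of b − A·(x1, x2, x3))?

-2.025

Iteration 1:
  x1 = (5 - (-1)·1.000 - (-2)·1.000) / (5) = 1.600
  x2 = (0 - (-3)·1.000 - (2)·1.000) / (8) = 0.125
  x3 = (-3 - (-1)·1.000 - (-3)·1.000) / (8) = 0.125
Residual b − A·x = (-2.625, 3.550, -2.025)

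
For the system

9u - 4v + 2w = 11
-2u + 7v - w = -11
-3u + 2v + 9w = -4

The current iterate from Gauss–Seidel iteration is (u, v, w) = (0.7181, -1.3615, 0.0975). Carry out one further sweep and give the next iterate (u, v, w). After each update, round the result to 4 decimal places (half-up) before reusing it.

(0.5954, -1.3874, 0.0623)

One sweep:
  u = (11 - (-4)·-1.3615 - (2)·0.0975) / (9) = 0.5954
  v = (-11 - (-2)·0.5954 - (-1)·0.0975) / (7) = -1.3874
  w = (-4 - (-3)·0.5954 - (2)·-1.3874) / (9) = 0.0623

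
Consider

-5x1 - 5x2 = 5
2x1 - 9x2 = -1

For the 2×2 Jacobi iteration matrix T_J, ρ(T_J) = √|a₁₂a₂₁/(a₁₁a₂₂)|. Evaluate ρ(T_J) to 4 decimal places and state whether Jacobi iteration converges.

a₁₂a₂₁/(a₁₁a₂₂) = (-5)·(2) / ((-5)·(-9)) = -0.222222
ρ = √|-0.222222| = √0.222222 = 0.4714
ρ < 1, so Jacobi converges

0.4714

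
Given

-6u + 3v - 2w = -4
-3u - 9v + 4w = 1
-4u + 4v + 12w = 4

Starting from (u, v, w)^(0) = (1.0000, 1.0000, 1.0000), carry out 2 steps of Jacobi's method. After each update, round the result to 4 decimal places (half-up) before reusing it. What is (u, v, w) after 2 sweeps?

Iteration 1:
  u = (-4 - (3)·1.0000 - (-2)·1.0000) / (-6) = 0.8333
  v = (1 - (-3)·1.0000 - (4)·1.0000) / (-9) = 0.0000
  w = (4 - (-4)·1.0000 - (4)·1.0000) / (12) = 0.3333
Iteration 2:
  u = (-4 - (3)·0.0000 - (-2)·0.3333) / (-6) = 0.5556
  v = (1 - (-3)·0.8333 - (4)·0.3333) / (-9) = -0.2407
  w = (4 - (-4)·0.8333 - (4)·0.0000) / (12) = 0.6111

(0.5556, -0.2407, 0.6111)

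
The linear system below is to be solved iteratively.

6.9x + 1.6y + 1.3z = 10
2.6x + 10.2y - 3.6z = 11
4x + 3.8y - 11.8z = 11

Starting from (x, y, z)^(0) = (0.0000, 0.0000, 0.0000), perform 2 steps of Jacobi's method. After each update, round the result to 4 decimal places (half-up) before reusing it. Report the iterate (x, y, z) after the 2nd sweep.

(1.3748, 0.3800, -0.0936)

Iteration 1:
  x = (10 - (1.6)·0.0000 - (1.3)·0.0000) / (6.9) = 1.4493
  y = (11 - (2.6)·0.0000 - (-3.6)·0.0000) / (10.2) = 1.0784
  z = (11 - (4)·0.0000 - (3.8)·0.0000) / (-11.8) = -0.9322
Iteration 2:
  x = (10 - (1.6)·1.0784 - (1.3)·-0.9322) / (6.9) = 1.3748
  y = (11 - (2.6)·1.4493 - (-3.6)·-0.9322) / (10.2) = 0.3800
  z = (11 - (4)·1.4493 - (3.8)·1.0784) / (-11.8) = -0.0936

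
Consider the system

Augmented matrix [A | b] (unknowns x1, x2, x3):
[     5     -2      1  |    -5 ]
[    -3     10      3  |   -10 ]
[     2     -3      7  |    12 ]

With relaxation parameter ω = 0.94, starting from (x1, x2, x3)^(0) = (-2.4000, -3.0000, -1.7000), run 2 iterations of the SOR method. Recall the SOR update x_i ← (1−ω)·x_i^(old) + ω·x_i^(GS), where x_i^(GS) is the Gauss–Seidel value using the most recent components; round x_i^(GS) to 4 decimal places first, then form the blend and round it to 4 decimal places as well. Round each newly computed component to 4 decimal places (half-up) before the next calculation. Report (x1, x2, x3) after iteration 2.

Iteration 1:
  x1: GS value = (-5 - (-2)·-3.0000 - (1)·-1.7000) / (5) = -1.8600;  x1 ← (1−ω)·-2.4000 + ω·-1.8600 = -1.8924
  x2: GS value = (-10 - (-3)·-1.8924 - (3)·-1.7000) / (10) = -1.0577;  x2 ← (1−ω)·-3.0000 + ω·-1.0577 = -1.1742
  x3: GS value = (12 - (2)·-1.8924 - (-3)·-1.1742) / (7) = 1.7517;  x3 ← (1−ω)·-1.7000 + ω·1.7517 = 1.5446
Iteration 2:
  x1: GS value = (-5 - (-2)·-1.1742 - (1)·1.5446) / (5) = -1.7786;  x1 ← (1−ω)·-1.8924 + ω·-1.7786 = -1.7854
  x2: GS value = (-10 - (-3)·-1.7854 - (3)·1.5446) / (10) = -1.9990;  x2 ← (1−ω)·-1.1742 + ω·-1.9990 = -1.9495
  x3: GS value = (12 - (2)·-1.7854 - (-3)·-1.9495) / (7) = 1.3889;  x3 ← (1−ω)·1.5446 + ω·1.3889 = 1.3982

(-1.7854, -1.9495, 1.3982)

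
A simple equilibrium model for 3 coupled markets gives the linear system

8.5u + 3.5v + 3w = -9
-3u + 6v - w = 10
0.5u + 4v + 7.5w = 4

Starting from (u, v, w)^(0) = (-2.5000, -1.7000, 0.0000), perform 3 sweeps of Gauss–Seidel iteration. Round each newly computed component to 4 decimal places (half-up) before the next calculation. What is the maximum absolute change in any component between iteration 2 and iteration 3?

0.1304

Iteration 1:
  u = (-9 - (3.5)·-1.7000 - (3)·0.0000) / (8.5) = -0.3588
  v = (10 - (-3)·-0.3588 - (-1)·0.0000) / (6) = 1.4873
  w = (4 - (0.5)·-0.3588 - (4)·1.4873) / (7.5) = -0.2360
Iteration 2:
  u = (-9 - (3.5)·1.4873 - (3)·-0.2360) / (8.5) = -1.5879
  v = (10 - (-3)·-1.5879 - (-1)·-0.2360) / (6) = 0.8334
  w = (4 - (0.5)·-1.5879 - (4)·0.8334) / (7.5) = 0.1947
Iteration 3:
  u = (-9 - (3.5)·0.8334 - (3)·0.1947) / (8.5) = -1.4707
  v = (10 - (-3)·-1.4707 - (-1)·0.1947) / (6) = 0.9638
  w = (4 - (0.5)·-1.4707 - (4)·0.9638) / (7.5) = 0.1174
Change: (0.1172, 0.1304, -0.0773) → max |·| = 0.1304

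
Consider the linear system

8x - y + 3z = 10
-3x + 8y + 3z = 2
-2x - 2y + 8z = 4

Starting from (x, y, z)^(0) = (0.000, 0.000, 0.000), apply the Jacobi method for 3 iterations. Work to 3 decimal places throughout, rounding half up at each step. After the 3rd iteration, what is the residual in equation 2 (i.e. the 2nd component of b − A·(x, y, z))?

-0.410

Iteration 1:
  x = (10 - (-1)·0.000 - (3)·0.000) / (8) = 1.250
  y = (2 - (-3)·0.000 - (3)·0.000) / (8) = 0.250
  z = (4 - (-2)·0.000 - (-2)·0.000) / (8) = 0.500
Iteration 2:
  x = (10 - (-1)·0.250 - (3)·0.500) / (8) = 1.094
  y = (2 - (-3)·1.250 - (3)·0.500) / (8) = 0.531
  z = (4 - (-2)·1.250 - (-2)·0.250) / (8) = 0.875
Iteration 3:
  x = (10 - (-1)·0.531 - (3)·0.875) / (8) = 0.988
  y = (2 - (-3)·1.094 - (3)·0.875) / (8) = 0.332
  z = (4 - (-2)·1.094 - (-2)·0.531) / (8) = 0.906
Residual b − A·x = (-0.290, -0.410, -0.608)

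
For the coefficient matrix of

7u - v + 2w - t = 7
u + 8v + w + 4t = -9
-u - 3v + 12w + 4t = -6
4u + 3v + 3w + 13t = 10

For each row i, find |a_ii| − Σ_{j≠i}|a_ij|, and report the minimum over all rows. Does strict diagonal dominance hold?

row 1: |7| − (1+2+1) = 3
row 2: |8| − (1+1+4) = 2
row 3: |12| − (1+3+4) = 4
row 4: |13| − (4+3+3) = 3
minimum over rows = 2 → strictly diagonally dominant (convergence guaranteed)

2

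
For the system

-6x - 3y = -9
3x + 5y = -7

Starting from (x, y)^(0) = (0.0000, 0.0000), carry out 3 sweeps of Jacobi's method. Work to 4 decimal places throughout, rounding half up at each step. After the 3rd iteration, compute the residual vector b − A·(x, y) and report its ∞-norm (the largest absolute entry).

1.3500

Iteration 1:
  x = (-9 - (-3)·0.0000) / (-6) = 1.5000
  y = (-7 - (3)·0.0000) / (5) = -1.4000
Iteration 2:
  x = (-9 - (-3)·-1.4000) / (-6) = 2.2000
  y = (-7 - (3)·1.5000) / (5) = -2.3000
Iteration 3:
  x = (-9 - (-3)·-2.3000) / (-6) = 2.6500
  y = (-7 - (3)·2.2000) / (5) = -2.7200
Residual b − A·x = (-1.2600, -1.3500); ∞-norm = 1.3500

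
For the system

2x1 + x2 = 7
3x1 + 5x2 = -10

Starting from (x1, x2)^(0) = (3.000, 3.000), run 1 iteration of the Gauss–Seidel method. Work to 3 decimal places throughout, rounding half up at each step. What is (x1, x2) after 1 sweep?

Iteration 1:
  x1 = (7 - (1)·3.000) / (2) = 2.000
  x2 = (-10 - (3)·2.000) / (5) = -3.200

(2.000, -3.200)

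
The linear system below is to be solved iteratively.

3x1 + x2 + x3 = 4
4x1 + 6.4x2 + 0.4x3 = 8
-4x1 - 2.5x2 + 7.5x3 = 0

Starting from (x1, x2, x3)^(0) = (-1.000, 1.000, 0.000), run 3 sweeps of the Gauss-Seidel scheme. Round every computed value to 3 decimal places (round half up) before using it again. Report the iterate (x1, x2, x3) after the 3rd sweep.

Iteration 1:
  x1 = (4 - (1)·1.000 - (1)·0.000) / (3) = 1.000
  x2 = (8 - (4)·1.000 - (0.4)·0.000) / (6.4) = 0.625
  x3 = (0 - (-4)·1.000 - (-2.5)·0.625) / (7.5) = 0.742
Iteration 2:
  x1 = (4 - (1)·0.625 - (1)·0.742) / (3) = 0.878
  x2 = (8 - (4)·0.878 - (0.4)·0.742) / (6.4) = 0.655
  x3 = (0 - (-4)·0.878 - (-2.5)·0.655) / (7.5) = 0.687
Iteration 3:
  x1 = (4 - (1)·0.655 - (1)·0.687) / (3) = 0.886
  x2 = (8 - (4)·0.886 - (0.4)·0.687) / (6.4) = 0.653
  x3 = (0 - (-4)·0.886 - (-2.5)·0.653) / (7.5) = 0.690

(0.886, 0.653, 0.690)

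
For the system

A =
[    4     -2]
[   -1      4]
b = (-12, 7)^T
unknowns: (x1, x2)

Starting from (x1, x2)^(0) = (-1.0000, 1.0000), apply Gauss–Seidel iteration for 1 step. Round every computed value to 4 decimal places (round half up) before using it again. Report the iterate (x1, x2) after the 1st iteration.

(-2.5000, 1.1250)

Iteration 1:
  x1 = (-12 - (-2)·1.0000) / (4) = -2.5000
  x2 = (7 - (-1)·-2.5000) / (4) = 1.1250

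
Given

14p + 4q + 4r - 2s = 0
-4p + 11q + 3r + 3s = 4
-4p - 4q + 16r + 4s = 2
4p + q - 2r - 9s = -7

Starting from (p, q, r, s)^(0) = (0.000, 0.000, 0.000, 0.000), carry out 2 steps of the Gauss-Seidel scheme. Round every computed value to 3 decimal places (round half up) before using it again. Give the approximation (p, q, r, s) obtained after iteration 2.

Iteration 1:
  p = (0 - (4)·0.000 - (4)·0.000 - (-2)·0.000) / (14) = 0.000
  q = (4 - (-4)·0.000 - (3)·0.000 - (3)·0.000) / (11) = 0.364
  r = (2 - (-4)·0.000 - (-4)·0.364 - (4)·0.000) / (16) = 0.216
  s = (-7 - (4)·0.000 - (1)·0.364 - (-2)·0.216) / (-9) = 0.770
Iteration 2:
  p = (0 - (4)·0.364 - (4)·0.216 - (-2)·0.770) / (14) = -0.056
  q = (4 - (-4)·-0.056 - (3)·0.216 - (3)·0.770) / (11) = 0.074
  r = (2 - (-4)·-0.056 - (-4)·0.074 - (4)·0.770) / (16) = -0.063
  s = (-7 - (4)·-0.056 - (1)·0.074 - (-2)·-0.063) / (-9) = 0.775

(-0.056, 0.074, -0.063, 0.775)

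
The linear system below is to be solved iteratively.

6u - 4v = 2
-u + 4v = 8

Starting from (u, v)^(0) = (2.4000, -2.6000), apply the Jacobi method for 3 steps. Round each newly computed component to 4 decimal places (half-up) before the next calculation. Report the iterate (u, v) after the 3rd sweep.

(1.4333, 2.5167)

Iteration 1:
  u = (2 - (-4)·-2.6000) / (6) = -1.4000
  v = (8 - (-1)·2.4000) / (4) = 2.6000
Iteration 2:
  u = (2 - (-4)·2.6000) / (6) = 2.0667
  v = (8 - (-1)·-1.4000) / (4) = 1.6500
Iteration 3:
  u = (2 - (-4)·1.6500) / (6) = 1.4333
  v = (8 - (-1)·2.0667) / (4) = 2.5167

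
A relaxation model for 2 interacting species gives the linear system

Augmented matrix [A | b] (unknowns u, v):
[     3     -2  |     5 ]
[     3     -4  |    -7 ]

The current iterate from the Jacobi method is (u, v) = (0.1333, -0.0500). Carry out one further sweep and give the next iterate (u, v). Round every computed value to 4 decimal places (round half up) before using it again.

One sweep:
  u = (5 - (-2)·-0.0500) / (3) = 1.6333
  v = (-7 - (3)·0.1333) / (-4) = 1.8500

(1.6333, 1.8500)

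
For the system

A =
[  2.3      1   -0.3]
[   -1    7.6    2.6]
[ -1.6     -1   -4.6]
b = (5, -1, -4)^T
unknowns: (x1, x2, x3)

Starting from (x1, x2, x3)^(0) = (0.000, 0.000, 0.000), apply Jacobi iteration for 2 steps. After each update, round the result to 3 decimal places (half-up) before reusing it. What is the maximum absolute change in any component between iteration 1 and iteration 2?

0.728

Iteration 1:
  x1 = (5 - (1)·0.000 - (-0.3)·0.000) / (2.3) = 2.174
  x2 = (-1 - (-1)·0.000 - (2.6)·0.000) / (7.6) = -0.132
  x3 = (-4 - (-1.6)·0.000 - (-1)·0.000) / (-4.6) = 0.870
Iteration 2:
  x1 = (5 - (1)·-0.132 - (-0.3)·0.870) / (2.3) = 2.345
  x2 = (-1 - (-1)·2.174 - (2.6)·0.870) / (7.6) = -0.143
  x3 = (-4 - (-1.6)·2.174 - (-1)·-0.132) / (-4.6) = 0.142
Change: (0.171, -0.011, -0.728) → max |·| = 0.728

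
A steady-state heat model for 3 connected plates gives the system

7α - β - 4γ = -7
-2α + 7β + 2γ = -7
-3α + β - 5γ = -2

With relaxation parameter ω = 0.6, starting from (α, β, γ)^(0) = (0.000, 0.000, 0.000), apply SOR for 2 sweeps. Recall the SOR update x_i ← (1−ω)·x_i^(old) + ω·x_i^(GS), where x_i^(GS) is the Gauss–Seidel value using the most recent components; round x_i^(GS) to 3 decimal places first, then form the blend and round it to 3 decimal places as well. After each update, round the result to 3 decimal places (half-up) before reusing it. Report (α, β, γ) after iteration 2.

(-0.773, -1.077, 0.537)

Iteration 1:
  α: GS value = (-7 - (-1)·0.000 - (-4)·0.000) / (7) = -1.000;  α ← (1−ω)·0.000 + ω·-1.000 = -0.600
  β: GS value = (-7 - (-2)·-0.600 - (2)·0.000) / (7) = -1.171;  β ← (1−ω)·0.000 + ω·-1.171 = -0.703
  γ: GS value = (-2 - (-3)·-0.600 - (1)·-0.703) / (-5) = 0.619;  γ ← (1−ω)·0.000 + ω·0.619 = 0.371
Iteration 2:
  α: GS value = (-7 - (-1)·-0.703 - (-4)·0.371) / (7) = -0.888;  α ← (1−ω)·-0.600 + ω·-0.888 = -0.773
  β: GS value = (-7 - (-2)·-0.773 - (2)·0.371) / (7) = -1.327;  β ← (1−ω)·-0.703 + ω·-1.327 = -1.077
  γ: GS value = (-2 - (-3)·-0.773 - (1)·-1.077) / (-5) = 0.648;  γ ← (1−ω)·0.371 + ω·0.648 = 0.537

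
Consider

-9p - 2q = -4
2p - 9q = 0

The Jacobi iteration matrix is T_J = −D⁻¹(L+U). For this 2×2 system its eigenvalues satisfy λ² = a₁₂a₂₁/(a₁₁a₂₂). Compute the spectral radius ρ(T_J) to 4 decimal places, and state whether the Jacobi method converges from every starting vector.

0.2222

a₁₂a₂₁/(a₁₁a₂₂) = (-2)·(2) / ((-9)·(-9)) = -0.049383
ρ = √|-0.049383| = √0.049383 = 0.2222
ρ < 1, so Jacobi converges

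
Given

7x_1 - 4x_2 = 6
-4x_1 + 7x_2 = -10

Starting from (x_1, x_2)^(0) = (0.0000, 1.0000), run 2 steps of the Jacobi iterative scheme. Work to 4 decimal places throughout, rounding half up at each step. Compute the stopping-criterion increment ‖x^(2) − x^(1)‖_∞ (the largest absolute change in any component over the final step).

Iteration 1:
  x_1 = (6 - (-4)·1.0000) / (7) = 1.4286
  x_2 = (-10 - (-4)·0.0000) / (7) = -1.4286
Iteration 2:
  x_1 = (6 - (-4)·-1.4286) / (7) = 0.0408
  x_2 = (-10 - (-4)·1.4286) / (7) = -0.6122
Change: (-1.3878, 0.8164) → max |·| = 1.3878

1.3878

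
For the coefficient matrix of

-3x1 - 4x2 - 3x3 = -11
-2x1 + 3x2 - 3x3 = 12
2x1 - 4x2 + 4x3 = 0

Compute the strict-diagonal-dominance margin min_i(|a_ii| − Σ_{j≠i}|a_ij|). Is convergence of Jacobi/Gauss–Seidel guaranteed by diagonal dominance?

row 1: |-3| − (4+3) = -4
row 2: |3| − (2+3) = -2
row 3: |4| − (2+4) = -2
minimum over rows = -4 → not strictly diagonally dominant

-4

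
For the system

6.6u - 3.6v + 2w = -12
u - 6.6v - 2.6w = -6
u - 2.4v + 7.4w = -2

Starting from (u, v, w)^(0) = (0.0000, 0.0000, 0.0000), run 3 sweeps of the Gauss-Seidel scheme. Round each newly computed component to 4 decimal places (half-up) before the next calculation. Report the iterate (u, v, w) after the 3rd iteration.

(-1.5277, 0.6253, 0.1390)

Iteration 1:
  u = (-12 - (-3.6)·0.0000 - (2)·0.0000) / (6.6) = -1.8182
  v = (-6 - (1)·-1.8182 - (-2.6)·0.0000) / (-6.6) = 0.6336
  w = (-2 - (1)·-1.8182 - (-2.4)·0.6336) / (7.4) = 0.1809
Iteration 2:
  u = (-12 - (-3.6)·0.6336 - (2)·0.1809) / (6.6) = -1.5274
  v = (-6 - (1)·-1.5274 - (-2.6)·0.1809) / (-6.6) = 0.6064
  w = (-2 - (1)·-1.5274 - (-2.4)·0.6064) / (7.4) = 0.1328
Iteration 3:
  u = (-12 - (-3.6)·0.6064 - (2)·0.1328) / (6.6) = -1.5277
  v = (-6 - (1)·-1.5277 - (-2.6)·0.1328) / (-6.6) = 0.6253
  w = (-2 - (1)·-1.5277 - (-2.4)·0.6253) / (7.4) = 0.1390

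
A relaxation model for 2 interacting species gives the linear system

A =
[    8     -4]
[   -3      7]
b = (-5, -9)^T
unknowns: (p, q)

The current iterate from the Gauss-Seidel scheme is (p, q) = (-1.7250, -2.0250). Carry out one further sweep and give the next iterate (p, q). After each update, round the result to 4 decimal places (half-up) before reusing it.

(-1.6375, -1.9875)

One sweep:
  p = (-5 - (-4)·-2.0250) / (8) = -1.6375
  q = (-9 - (-3)·-1.6375) / (7) = -1.9875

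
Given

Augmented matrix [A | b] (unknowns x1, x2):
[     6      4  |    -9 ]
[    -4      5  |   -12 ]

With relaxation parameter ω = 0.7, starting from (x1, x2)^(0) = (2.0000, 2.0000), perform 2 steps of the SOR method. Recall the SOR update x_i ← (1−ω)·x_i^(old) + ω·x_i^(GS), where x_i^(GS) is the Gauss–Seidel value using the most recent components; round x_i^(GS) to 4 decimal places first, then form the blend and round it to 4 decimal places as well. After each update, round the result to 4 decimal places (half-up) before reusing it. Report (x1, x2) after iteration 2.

(-0.5995, -2.5721)

Iteration 1:
  x1: GS value = (-9 - (4)·2.0000) / (6) = -2.8333;  x1 ← (1−ω)·2.0000 + ω·-2.8333 = -1.3833
  x2: GS value = (-12 - (-4)·-1.3833) / (5) = -3.5066;  x2 ← (1−ω)·2.0000 + ω·-3.5066 = -1.8546
Iteration 2:
  x1: GS value = (-9 - (4)·-1.8546) / (6) = -0.2636;  x1 ← (1−ω)·-1.3833 + ω·-0.2636 = -0.5995
  x2: GS value = (-12 - (-4)·-0.5995) / (5) = -2.8796;  x2 ← (1−ω)·-1.8546 + ω·-2.8796 = -2.5721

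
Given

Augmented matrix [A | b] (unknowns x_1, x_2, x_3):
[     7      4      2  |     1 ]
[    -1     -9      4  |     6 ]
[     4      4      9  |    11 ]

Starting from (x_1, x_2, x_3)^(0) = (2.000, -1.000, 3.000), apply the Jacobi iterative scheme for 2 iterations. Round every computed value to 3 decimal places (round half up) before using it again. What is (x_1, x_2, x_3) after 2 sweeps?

(-0.333, -0.305, 1.088)

Iteration 1:
  x_1 = (1 - (4)·-1.000 - (2)·3.000) / (7) = -0.143
  x_2 = (6 - (-1)·2.000 - (4)·3.000) / (-9) = 0.444
  x_3 = (11 - (4)·2.000 - (4)·-1.000) / (9) = 0.778
Iteration 2:
  x_1 = (1 - (4)·0.444 - (2)·0.778) / (7) = -0.333
  x_2 = (6 - (-1)·-0.143 - (4)·0.778) / (-9) = -0.305
  x_3 = (11 - (4)·-0.143 - (4)·0.444) / (9) = 1.088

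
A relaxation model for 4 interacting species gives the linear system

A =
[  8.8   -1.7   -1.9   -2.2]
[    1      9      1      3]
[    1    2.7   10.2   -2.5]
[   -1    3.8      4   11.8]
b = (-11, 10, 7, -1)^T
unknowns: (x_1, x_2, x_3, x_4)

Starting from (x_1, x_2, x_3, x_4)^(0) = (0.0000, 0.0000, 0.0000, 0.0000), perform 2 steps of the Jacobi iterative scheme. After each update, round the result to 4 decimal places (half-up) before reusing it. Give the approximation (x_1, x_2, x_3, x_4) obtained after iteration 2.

(-0.9084, 1.2020, 0.4939, -0.7811)

Iteration 1:
  x_1 = (-11 - (-1.7)·0.0000 - (-1.9)·0.0000 - (-2.2)·0.0000) / (8.8) = -1.2500
  x_2 = (10 - (1)·0.0000 - (1)·0.0000 - (3)·0.0000) / (9) = 1.1111
  x_3 = (7 - (1)·0.0000 - (2.7)·0.0000 - (-2.5)·0.0000) / (10.2) = 0.6863
  x_4 = (-1 - (-1)·0.0000 - (3.8)·0.0000 - (4)·0.0000) / (11.8) = -0.0847
Iteration 2:
  x_1 = (-11 - (-1.7)·1.1111 - (-1.9)·0.6863 - (-2.2)·-0.0847) / (8.8) = -0.9084
  x_2 = (10 - (1)·-1.2500 - (1)·0.6863 - (3)·-0.0847) / (9) = 1.2020
  x_3 = (7 - (1)·-1.2500 - (2.7)·1.1111 - (-2.5)·-0.0847) / (10.2) = 0.4939
  x_4 = (-1 - (-1)·-1.2500 - (3.8)·1.1111 - (4)·0.6863) / (11.8) = -0.7811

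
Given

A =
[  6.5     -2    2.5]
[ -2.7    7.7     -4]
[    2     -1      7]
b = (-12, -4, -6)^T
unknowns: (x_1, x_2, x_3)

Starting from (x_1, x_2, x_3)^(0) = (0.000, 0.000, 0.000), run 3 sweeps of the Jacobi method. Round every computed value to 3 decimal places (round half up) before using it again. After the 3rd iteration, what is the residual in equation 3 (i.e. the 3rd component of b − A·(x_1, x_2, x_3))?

1.320

Iteration 1:
  x_1 = (-12 - (-2)·0.000 - (2.5)·0.000) / (6.5) = -1.846
  x_2 = (-4 - (-2.7)·0.000 - (-4)·0.000) / (7.7) = -0.519
  x_3 = (-6 - (2)·0.000 - (-1)·0.000) / (7) = -0.857
Iteration 2:
  x_1 = (-12 - (-2)·-0.519 - (2.5)·-0.857) / (6.5) = -1.676
  x_2 = (-4 - (-2.7)·-1.846 - (-4)·-0.857) / (7.7) = -1.612
  x_3 = (-6 - (2)·-1.846 - (-1)·-0.519) / (7) = -0.404
Iteration 3:
  x_1 = (-12 - (-2)·-1.612 - (2.5)·-0.404) / (6.5) = -2.187
  x_2 = (-4 - (-2.7)·-1.676 - (-4)·-0.404) / (7.7) = -1.317
  x_3 = (-6 - (2)·-1.676 - (-1)·-1.612) / (7) = -0.609
Residual b − A·x = (1.104, -2.200, 1.320)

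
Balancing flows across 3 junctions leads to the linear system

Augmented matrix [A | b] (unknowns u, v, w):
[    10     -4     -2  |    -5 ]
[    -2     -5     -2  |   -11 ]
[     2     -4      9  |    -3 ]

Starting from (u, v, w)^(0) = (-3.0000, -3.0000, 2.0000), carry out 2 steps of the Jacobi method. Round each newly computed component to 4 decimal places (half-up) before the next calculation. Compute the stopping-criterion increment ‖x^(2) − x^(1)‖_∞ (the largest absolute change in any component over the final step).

2.1111

Iteration 1:
  u = (-5 - (-4)·-3.0000 - (-2)·2.0000) / (10) = -1.3000
  v = (-11 - (-2)·-3.0000 - (-2)·2.0000) / (-5) = 2.6000
  w = (-3 - (2)·-3.0000 - (-4)·-3.0000) / (9) = -1.0000
Iteration 2:
  u = (-5 - (-4)·2.6000 - (-2)·-1.0000) / (10) = 0.3400
  v = (-11 - (-2)·-1.3000 - (-2)·-1.0000) / (-5) = 3.1200
  w = (-3 - (2)·-1.3000 - (-4)·2.6000) / (9) = 1.1111
Change: (1.6400, 0.5200, 2.1111) → max |·| = 2.1111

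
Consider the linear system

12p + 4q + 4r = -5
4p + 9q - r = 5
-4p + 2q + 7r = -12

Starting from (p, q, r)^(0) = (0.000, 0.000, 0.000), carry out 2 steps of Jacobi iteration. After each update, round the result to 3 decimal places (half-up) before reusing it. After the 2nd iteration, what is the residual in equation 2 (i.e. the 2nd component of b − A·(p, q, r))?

-1.937

Iteration 1:
  p = (-5 - (4)·0.000 - (4)·0.000) / (12) = -0.417
  q = (5 - (4)·0.000 - (-1)·0.000) / (9) = 0.556
  r = (-12 - (-4)·0.000 - (2)·0.000) / (7) = -1.714
Iteration 2:
  p = (-5 - (4)·0.556 - (4)·-1.714) / (12) = -0.031
  q = (5 - (4)·-0.417 - (-1)·-1.714) / (9) = 0.550
  r = (-12 - (-4)·-0.417 - (2)·0.556) / (7) = -2.111
Residual b − A·x = (1.616, -1.937, 1.553)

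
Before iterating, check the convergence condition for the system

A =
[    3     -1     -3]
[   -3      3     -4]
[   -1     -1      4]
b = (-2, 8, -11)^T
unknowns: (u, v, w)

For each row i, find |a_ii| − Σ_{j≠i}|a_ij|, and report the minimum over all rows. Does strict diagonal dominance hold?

-4

row 1: |3| − (1+3) = -1
row 2: |3| − (3+4) = -4
row 3: |4| − (1+1) = 2
minimum over rows = -4 → not strictly diagonally dominant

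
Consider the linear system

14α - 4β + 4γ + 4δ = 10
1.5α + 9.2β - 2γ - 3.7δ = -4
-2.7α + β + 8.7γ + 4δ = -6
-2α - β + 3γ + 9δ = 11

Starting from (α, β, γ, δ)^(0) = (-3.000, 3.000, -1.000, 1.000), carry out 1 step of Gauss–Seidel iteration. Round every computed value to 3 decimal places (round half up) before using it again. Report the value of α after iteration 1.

Iteration 1:
  α = (10 - (-4)·3.000 - (4)·-1.000 - (4)·1.000) / (14) = 1.571
  β = (-4 - (1.5)·1.571 - (-2)·-1.000 - (-3.7)·1.000) / (9.2) = -0.506
  γ = (-6 - (-2.7)·1.571 - (1)·-0.506 - (4)·1.000) / (8.7) = -0.604
  δ = (11 - (-2)·1.571 - (-1)·-0.506 - (3)·-0.604) / (9) = 1.716

1.571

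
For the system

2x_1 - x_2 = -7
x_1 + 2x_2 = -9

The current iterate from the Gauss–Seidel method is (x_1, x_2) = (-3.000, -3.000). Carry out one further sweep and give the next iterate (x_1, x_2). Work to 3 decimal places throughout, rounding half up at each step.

One sweep:
  x_1 = (-7 - (-1)·-3.000) / (2) = -5.000
  x_2 = (-9 - (1)·-5.000) / (2) = -2.000

(-5.000, -2.000)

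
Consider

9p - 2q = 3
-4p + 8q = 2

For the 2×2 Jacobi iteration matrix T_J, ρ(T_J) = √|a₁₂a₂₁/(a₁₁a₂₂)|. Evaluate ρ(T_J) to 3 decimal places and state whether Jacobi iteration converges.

a₁₂a₂₁/(a₁₁a₂₂) = (-2)·(-4) / ((9)·(8)) = 0.111111
ρ = √|0.111111| = √0.111111 = 0.333
ρ < 1, so Jacobi converges

0.333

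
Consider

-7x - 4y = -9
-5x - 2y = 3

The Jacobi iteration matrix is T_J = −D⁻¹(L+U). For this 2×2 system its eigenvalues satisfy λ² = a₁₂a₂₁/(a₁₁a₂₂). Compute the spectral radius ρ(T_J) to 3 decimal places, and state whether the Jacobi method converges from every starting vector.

1.195

a₁₂a₂₁/(a₁₁a₂₂) = (-4)·(-5) / ((-7)·(-2)) = 1.428571
ρ = √|1.428571| = √1.428571 = 1.195
ρ > 1, so Jacobi diverges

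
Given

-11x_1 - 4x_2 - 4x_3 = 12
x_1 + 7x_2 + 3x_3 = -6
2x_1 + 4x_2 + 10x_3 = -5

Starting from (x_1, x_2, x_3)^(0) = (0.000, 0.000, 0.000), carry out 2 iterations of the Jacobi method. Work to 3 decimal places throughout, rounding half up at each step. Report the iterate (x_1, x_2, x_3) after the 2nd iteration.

Iteration 1:
  x_1 = (12 - (-4)·0.000 - (-4)·0.000) / (-11) = -1.091
  x_2 = (-6 - (1)·0.000 - (3)·0.000) / (7) = -0.857
  x_3 = (-5 - (2)·0.000 - (4)·0.000) / (10) = -0.500
Iteration 2:
  x_1 = (12 - (-4)·-0.857 - (-4)·-0.500) / (-11) = -0.597
  x_2 = (-6 - (1)·-1.091 - (3)·-0.500) / (7) = -0.487
  x_3 = (-5 - (2)·-1.091 - (4)·-0.857) / (10) = 0.061

(-0.597, -0.487, 0.061)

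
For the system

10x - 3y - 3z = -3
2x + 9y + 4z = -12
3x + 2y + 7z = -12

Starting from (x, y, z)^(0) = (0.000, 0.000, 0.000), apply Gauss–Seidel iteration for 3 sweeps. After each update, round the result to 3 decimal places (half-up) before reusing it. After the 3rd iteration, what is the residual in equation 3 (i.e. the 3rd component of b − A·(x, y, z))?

-0.001

Iteration 1:
  x = (-3 - (-3)·0.000 - (-3)·0.000) / (10) = -0.300
  y = (-12 - (2)·-0.300 - (4)·0.000) / (9) = -1.267
  z = (-12 - (3)·-0.300 - (2)·-1.267) / (7) = -1.224
Iteration 2:
  x = (-3 - (-3)·-1.267 - (-3)·-1.224) / (10) = -1.047
  y = (-12 - (2)·-1.047 - (4)·-1.224) / (9) = -0.557
  z = (-12 - (3)·-1.047 - (2)·-0.557) / (7) = -1.106
Iteration 3:
  x = (-3 - (-3)·-0.557 - (-3)·-1.106) / (10) = -0.799
  y = (-12 - (2)·-0.799 - (4)·-1.106) / (9) = -0.664
  z = (-12 - (3)·-0.799 - (2)·-0.664) / (7) = -1.182
Residual b − A·x = (-0.548, 0.302, -0.001)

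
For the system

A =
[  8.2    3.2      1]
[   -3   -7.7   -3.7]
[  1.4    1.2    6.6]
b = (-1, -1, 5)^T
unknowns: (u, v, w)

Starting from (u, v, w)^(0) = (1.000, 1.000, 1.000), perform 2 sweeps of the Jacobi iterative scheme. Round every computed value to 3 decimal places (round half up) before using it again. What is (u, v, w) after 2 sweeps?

Iteration 1:
  u = (-1 - (3.2)·1.000 - (1)·1.000) / (8.2) = -0.634
  v = (-1 - (-3)·1.000 - (-3.7)·1.000) / (-7.7) = -0.740
  w = (5 - (1.4)·1.000 - (1.2)·1.000) / (6.6) = 0.364
Iteration 2:
  u = (-1 - (3.2)·-0.740 - (1)·0.364) / (8.2) = 0.122
  v = (-1 - (-3)·-0.634 - (-3.7)·0.364) / (-7.7) = 0.202
  w = (5 - (1.4)·-0.634 - (1.2)·-0.740) / (6.6) = 1.027

(0.122, 0.202, 1.027)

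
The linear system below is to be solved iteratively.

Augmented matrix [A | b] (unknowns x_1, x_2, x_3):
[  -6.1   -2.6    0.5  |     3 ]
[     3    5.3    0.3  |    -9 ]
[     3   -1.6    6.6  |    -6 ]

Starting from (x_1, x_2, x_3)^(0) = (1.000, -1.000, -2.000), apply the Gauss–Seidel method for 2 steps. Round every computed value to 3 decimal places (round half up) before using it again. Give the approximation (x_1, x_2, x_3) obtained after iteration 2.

Iteration 1:
  x_1 = (3 - (-2.6)·-1.000 - (0.5)·-2.000) / (-6.1) = -0.230
  x_2 = (-9 - (3)·-0.230 - (0.3)·-2.000) / (5.3) = -1.455
  x_3 = (-6 - (3)·-0.230 - (-1.6)·-1.455) / (6.6) = -1.157
Iteration 2:
  x_1 = (3 - (-2.6)·-1.455 - (0.5)·-1.157) / (-6.1) = 0.034
  x_2 = (-9 - (3)·0.034 - (0.3)·-1.157) / (5.3) = -1.652
  x_3 = (-6 - (3)·0.034 - (-1.6)·-1.652) / (6.6) = -1.325

(0.034, -1.652, -1.325)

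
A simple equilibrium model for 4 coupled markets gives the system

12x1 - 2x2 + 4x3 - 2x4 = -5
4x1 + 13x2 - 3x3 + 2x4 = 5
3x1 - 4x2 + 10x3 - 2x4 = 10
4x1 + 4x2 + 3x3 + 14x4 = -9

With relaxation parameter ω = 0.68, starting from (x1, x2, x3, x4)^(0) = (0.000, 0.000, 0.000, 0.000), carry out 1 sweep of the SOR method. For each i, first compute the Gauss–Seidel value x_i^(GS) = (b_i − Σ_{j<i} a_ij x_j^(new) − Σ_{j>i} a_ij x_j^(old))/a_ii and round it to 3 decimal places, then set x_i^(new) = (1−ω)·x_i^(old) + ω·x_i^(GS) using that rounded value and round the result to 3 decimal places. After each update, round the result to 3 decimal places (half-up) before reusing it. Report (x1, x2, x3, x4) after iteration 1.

Iteration 1:
  x1: GS value = (-5 - (-2)·0.000 - (4)·0.000 - (-2)·0.000) / (12) = -0.417;  x1 ← (1−ω)·0.000 + ω·-0.417 = -0.284
  x2: GS value = (5 - (4)·-0.284 - (-3)·0.000 - (2)·0.000) / (13) = 0.472;  x2 ← (1−ω)·0.000 + ω·0.472 = 0.321
  x3: GS value = (10 - (3)·-0.284 - (-4)·0.321 - (-2)·0.000) / (10) = 1.214;  x3 ← (1−ω)·0.000 + ω·1.214 = 0.826
  x4: GS value = (-9 - (4)·-0.284 - (4)·0.321 - (3)·0.826) / (14) = -0.830;  x4 ← (1−ω)·0.000 + ω·-0.830 = -0.564

(-0.284, 0.321, 0.826, -0.564)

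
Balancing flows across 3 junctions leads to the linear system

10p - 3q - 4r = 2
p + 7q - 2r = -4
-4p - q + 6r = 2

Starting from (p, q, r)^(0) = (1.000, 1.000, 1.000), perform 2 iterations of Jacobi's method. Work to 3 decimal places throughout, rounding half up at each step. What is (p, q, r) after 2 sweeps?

(0.538, -0.367, 0.862)

Iteration 1:
  p = (2 - (-3)·1.000 - (-4)·1.000) / (10) = 0.900
  q = (-4 - (1)·1.000 - (-2)·1.000) / (7) = -0.429
  r = (2 - (-4)·1.000 - (-1)·1.000) / (6) = 1.167
Iteration 2:
  p = (2 - (-3)·-0.429 - (-4)·1.167) / (10) = 0.538
  q = (-4 - (1)·0.900 - (-2)·1.167) / (7) = -0.367
  r = (2 - (-4)·0.900 - (-1)·-0.429) / (6) = 0.862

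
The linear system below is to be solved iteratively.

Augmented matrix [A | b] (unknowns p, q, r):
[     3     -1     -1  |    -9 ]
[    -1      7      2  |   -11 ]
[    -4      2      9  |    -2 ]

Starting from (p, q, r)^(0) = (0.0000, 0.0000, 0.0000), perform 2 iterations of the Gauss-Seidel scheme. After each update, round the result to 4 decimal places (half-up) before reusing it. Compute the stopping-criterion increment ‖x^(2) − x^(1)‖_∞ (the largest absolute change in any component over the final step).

1.0370

Iteration 1:
  p = (-9 - (-1)·0.0000 - (-1)·0.0000) / (3) = -3.0000
  q = (-11 - (-1)·-3.0000 - (2)·0.0000) / (7) = -2.0000
  r = (-2 - (-4)·-3.0000 - (2)·-2.0000) / (9) = -1.1111
Iteration 2:
  p = (-9 - (-1)·-2.0000 - (-1)·-1.1111) / (3) = -4.0370
  q = (-11 - (-1)·-4.0370 - (2)·-1.1111) / (7) = -1.8307
  r = (-2 - (-4)·-4.0370 - (2)·-1.8307) / (9) = -1.6096
Change: (-1.0370, 0.1693, -0.4985) → max |·| = 1.0370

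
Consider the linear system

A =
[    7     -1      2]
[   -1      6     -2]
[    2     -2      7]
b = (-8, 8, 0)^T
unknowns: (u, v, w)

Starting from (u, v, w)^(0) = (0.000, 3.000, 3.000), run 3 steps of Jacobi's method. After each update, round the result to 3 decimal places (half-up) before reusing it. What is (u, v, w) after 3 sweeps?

Iteration 1:
  u = (-8 - (-1)·3.000 - (2)·3.000) / (7) = -1.571
  v = (8 - (-1)·0.000 - (-2)·3.000) / (6) = 2.333
  w = (0 - (2)·0.000 - (-2)·3.000) / (7) = 0.857
Iteration 2:
  u = (-8 - (-1)·2.333 - (2)·0.857) / (7) = -1.054
  v = (8 - (-1)·-1.571 - (-2)·0.857) / (6) = 1.357
  w = (0 - (2)·-1.571 - (-2)·2.333) / (7) = 1.115
Iteration 3:
  u = (-8 - (-1)·1.357 - (2)·1.115) / (7) = -1.268
  v = (8 - (-1)·-1.054 - (-2)·1.115) / (6) = 1.529
  w = (0 - (2)·-1.054 - (-2)·1.357) / (7) = 0.689

(-1.268, 1.529, 0.689)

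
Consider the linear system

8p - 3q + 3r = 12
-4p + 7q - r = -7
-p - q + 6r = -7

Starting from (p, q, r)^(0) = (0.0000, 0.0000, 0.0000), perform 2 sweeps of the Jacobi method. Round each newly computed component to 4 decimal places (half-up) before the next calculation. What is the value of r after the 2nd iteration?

-1.0833

Iteration 1:
  p = (12 - (-3)·0.0000 - (3)·0.0000) / (8) = 1.5000
  q = (-7 - (-4)·0.0000 - (-1)·0.0000) / (7) = -1.0000
  r = (-7 - (-1)·0.0000 - (-1)·0.0000) / (6) = -1.1667
Iteration 2:
  p = (12 - (-3)·-1.0000 - (3)·-1.1667) / (8) = 1.5625
  q = (-7 - (-4)·1.5000 - (-1)·-1.1667) / (7) = -0.3095
  r = (-7 - (-1)·1.5000 - (-1)·-1.0000) / (6) = -1.0833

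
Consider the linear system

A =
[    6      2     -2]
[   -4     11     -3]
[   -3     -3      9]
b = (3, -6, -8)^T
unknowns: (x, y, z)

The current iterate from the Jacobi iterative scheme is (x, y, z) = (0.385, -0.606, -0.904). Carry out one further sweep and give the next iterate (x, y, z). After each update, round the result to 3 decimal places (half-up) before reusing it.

(0.401, -0.652, -0.963)

One sweep:
  x = (3 - (2)·-0.606 - (-2)·-0.904) / (6) = 0.401
  y = (-6 - (-4)·0.385 - (-3)·-0.904) / (11) = -0.652
  z = (-8 - (-3)·0.385 - (-3)·-0.606) / (9) = -0.963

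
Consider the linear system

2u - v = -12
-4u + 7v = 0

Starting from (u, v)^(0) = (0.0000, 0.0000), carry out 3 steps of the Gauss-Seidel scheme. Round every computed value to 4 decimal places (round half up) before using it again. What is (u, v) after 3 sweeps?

Iteration 1:
  u = (-12 - (-1)·0.0000) / (2) = -6.0000
  v = (0 - (-4)·-6.0000) / (7) = -3.4286
Iteration 2:
  u = (-12 - (-1)·-3.4286) / (2) = -7.7143
  v = (0 - (-4)·-7.7143) / (7) = -4.4082
Iteration 3:
  u = (-12 - (-1)·-4.4082) / (2) = -8.2041
  v = (0 - (-4)·-8.2041) / (7) = -4.6881

(-8.2041, -4.6881)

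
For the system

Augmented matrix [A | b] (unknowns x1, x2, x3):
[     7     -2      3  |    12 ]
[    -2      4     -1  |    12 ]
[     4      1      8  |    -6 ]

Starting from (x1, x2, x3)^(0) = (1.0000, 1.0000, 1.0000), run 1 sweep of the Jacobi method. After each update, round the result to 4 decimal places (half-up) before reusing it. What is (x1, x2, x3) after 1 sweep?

(1.5714, 3.7500, -1.3750)

Iteration 1:
  x1 = (12 - (-2)·1.0000 - (3)·1.0000) / (7) = 1.5714
  x2 = (12 - (-2)·1.0000 - (-1)·1.0000) / (4) = 3.7500
  x3 = (-6 - (4)·1.0000 - (1)·1.0000) / (8) = -1.3750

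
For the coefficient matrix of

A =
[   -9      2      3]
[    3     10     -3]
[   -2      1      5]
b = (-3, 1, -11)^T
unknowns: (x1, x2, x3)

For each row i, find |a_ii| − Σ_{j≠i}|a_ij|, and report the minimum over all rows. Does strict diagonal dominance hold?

row 1: |-9| − (2+3) = 4
row 2: |10| − (3+3) = 4
row 3: |5| − (2+1) = 2
minimum over rows = 2 → strictly diagonally dominant (convergence guaranteed)

2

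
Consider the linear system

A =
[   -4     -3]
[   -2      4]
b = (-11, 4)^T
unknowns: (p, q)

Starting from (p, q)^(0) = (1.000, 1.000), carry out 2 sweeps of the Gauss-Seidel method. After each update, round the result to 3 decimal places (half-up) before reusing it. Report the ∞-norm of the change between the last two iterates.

0.750

Iteration 1:
  p = (-11 - (-3)·1.000) / (-4) = 2.000
  q = (4 - (-2)·2.000) / (4) = 2.000
Iteration 2:
  p = (-11 - (-3)·2.000) / (-4) = 1.250
  q = (4 - (-2)·1.250) / (4) = 1.625
Change: (-0.750, -0.375) → max |·| = 0.750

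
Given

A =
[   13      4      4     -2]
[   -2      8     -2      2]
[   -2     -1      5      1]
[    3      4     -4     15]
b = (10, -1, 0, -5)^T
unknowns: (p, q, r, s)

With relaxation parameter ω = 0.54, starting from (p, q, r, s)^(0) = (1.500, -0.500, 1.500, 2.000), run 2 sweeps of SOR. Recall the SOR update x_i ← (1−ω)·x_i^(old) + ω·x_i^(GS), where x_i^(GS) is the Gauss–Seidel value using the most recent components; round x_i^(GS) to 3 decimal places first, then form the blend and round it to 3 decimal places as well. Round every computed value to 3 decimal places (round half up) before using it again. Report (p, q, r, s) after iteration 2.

(0.907, -0.053, 0.426, 0.136)

Iteration 1:
  p: GS value = (10 - (4)·-0.500 - (4)·1.500 - (-2)·2.000) / (13) = 0.769;  p ← (1−ω)·1.500 + ω·0.769 = 1.105
  q: GS value = (-1 - (-2)·1.105 - (-2)·1.500 - (2)·2.000) / (8) = 0.026;  q ← (1−ω)·-0.500 + ω·0.026 = -0.216
  r: GS value = (0 - (-2)·1.105 - (-1)·-0.216 - (1)·2.000) / (5) = -0.001;  r ← (1−ω)·1.500 + ω·-0.001 = 0.689
  s: GS value = (-5 - (3)·1.105 - (4)·-0.216 - (-4)·0.689) / (15) = -0.313;  s ← (1−ω)·2.000 + ω·-0.313 = 0.751
Iteration 2:
  p: GS value = (10 - (4)·-0.216 - (4)·0.689 - (-2)·0.751) / (13) = 0.739;  p ← (1−ω)·1.105 + ω·0.739 = 0.907
  q: GS value = (-1 - (-2)·0.907 - (-2)·0.689 - (2)·0.751) / (8) = 0.086;  q ← (1−ω)·-0.216 + ω·0.086 = -0.053
  r: GS value = (0 - (-2)·0.907 - (-1)·-0.053 - (1)·0.751) / (5) = 0.202;  r ← (1−ω)·0.689 + ω·0.202 = 0.426
  s: GS value = (-5 - (3)·0.907 - (4)·-0.053 - (-4)·0.426) / (15) = -0.387;  s ← (1−ω)·0.751 + ω·-0.387 = 0.136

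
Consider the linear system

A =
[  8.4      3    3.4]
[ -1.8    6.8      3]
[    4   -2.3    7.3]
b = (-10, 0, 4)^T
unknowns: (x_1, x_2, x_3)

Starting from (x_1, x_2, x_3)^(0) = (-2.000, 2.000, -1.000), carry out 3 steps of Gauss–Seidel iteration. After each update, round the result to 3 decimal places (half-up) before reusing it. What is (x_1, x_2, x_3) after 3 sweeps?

Iteration 1:
  x_1 = (-10 - (3)·2.000 - (3.4)·-1.000) / (8.4) = -1.500
  x_2 = (0 - (-1.8)·-1.500 - (3)·-1.000) / (6.8) = 0.044
  x_3 = (4 - (4)·-1.500 - (-2.3)·0.044) / (7.3) = 1.384
Iteration 2:
  x_1 = (-10 - (3)·0.044 - (3.4)·1.384) / (8.4) = -1.766
  x_2 = (0 - (-1.8)·-1.766 - (3)·1.384) / (6.8) = -1.078
  x_3 = (4 - (4)·-1.766 - (-2.3)·-1.078) / (7.3) = 1.176
Iteration 3:
  x_1 = (-10 - (3)·-1.078 - (3.4)·1.176) / (8.4) = -1.281
  x_2 = (0 - (-1.8)·-1.281 - (3)·1.176) / (6.8) = -0.858
  x_3 = (4 - (4)·-1.281 - (-2.3)·-0.858) / (7.3) = 0.980

(-1.281, -0.858, 0.980)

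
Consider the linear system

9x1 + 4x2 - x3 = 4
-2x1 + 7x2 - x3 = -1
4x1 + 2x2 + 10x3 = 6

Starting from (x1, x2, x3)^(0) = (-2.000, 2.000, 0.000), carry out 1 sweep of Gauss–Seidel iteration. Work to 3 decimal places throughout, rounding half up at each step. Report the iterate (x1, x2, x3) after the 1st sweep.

Iteration 1:
  x1 = (4 - (4)·2.000 - (-1)·0.000) / (9) = -0.444
  x2 = (-1 - (-2)·-0.444 - (-1)·0.000) / (7) = -0.270
  x3 = (6 - (4)·-0.444 - (2)·-0.270) / (10) = 0.832

(-0.444, -0.270, 0.832)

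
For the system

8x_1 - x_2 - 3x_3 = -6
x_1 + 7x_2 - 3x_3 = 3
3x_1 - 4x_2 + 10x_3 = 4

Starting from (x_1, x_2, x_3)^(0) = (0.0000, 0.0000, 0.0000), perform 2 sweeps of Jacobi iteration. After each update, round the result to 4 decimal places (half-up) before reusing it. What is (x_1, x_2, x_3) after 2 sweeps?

Iteration 1:
  x_1 = (-6 - (-1)·0.0000 - (-3)·0.0000) / (8) = -0.7500
  x_2 = (3 - (1)·0.0000 - (-3)·0.0000) / (7) = 0.4286
  x_3 = (4 - (3)·0.0000 - (-4)·0.0000) / (10) = 0.4000
Iteration 2:
  x_1 = (-6 - (-1)·0.4286 - (-3)·0.4000) / (8) = -0.5464
  x_2 = (3 - (1)·-0.7500 - (-3)·0.4000) / (7) = 0.7071
  x_3 = (4 - (3)·-0.7500 - (-4)·0.4286) / (10) = 0.7964

(-0.5464, 0.7071, 0.7964)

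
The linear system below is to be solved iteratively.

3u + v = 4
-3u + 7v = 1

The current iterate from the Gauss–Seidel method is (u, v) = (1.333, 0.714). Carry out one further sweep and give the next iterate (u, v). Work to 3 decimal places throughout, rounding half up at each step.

One sweep:
  u = (4 - (1)·0.714) / (3) = 1.095
  v = (1 - (-3)·1.095) / (7) = 0.612

(1.095, 0.612)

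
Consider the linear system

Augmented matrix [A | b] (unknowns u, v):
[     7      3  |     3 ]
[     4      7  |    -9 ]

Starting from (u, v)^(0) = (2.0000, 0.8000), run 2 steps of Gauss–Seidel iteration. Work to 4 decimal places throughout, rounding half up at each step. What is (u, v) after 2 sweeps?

(1.0006, -1.8575)

Iteration 1:
  u = (3 - (3)·0.8000) / (7) = 0.0857
  v = (-9 - (4)·0.0857) / (7) = -1.3347
Iteration 2:
  u = (3 - (3)·-1.3347) / (7) = 1.0006
  v = (-9 - (4)·1.0006) / (7) = -1.8575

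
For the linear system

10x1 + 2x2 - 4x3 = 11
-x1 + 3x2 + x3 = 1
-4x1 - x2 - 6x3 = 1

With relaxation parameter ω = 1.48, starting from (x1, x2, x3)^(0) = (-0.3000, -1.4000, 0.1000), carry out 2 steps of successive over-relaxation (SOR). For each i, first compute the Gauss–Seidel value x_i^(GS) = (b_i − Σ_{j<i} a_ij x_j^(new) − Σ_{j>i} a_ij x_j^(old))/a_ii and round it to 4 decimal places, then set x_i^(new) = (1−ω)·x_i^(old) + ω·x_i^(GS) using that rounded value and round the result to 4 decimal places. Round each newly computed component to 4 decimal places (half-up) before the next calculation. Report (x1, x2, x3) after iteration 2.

Iteration 1:
  x1: GS value = (11 - (2)·-1.4000 - (-4)·0.1000) / (10) = 1.4200;  x1 ← (1−ω)·-0.3000 + ω·1.4200 = 2.2456
  x2: GS value = (1 - (-1)·2.2456 - (1)·0.1000) / (3) = 1.0485;  x2 ← (1−ω)·-1.4000 + ω·1.0485 = 2.2238
  x3: GS value = (1 - (-4)·2.2456 - (-1)·2.2238) / (-6) = -2.0344;  x3 ← (1−ω)·0.1000 + ω·-2.0344 = -3.0589
Iteration 2:
  x1: GS value = (11 - (2)·2.2238 - (-4)·-3.0589) / (10) = -0.5683;  x1 ← (1−ω)·2.2456 + ω·-0.5683 = -1.9190
  x2: GS value = (1 - (-1)·-1.9190 - (1)·-3.0589) / (3) = 0.7133;  x2 ← (1−ω)·2.2238 + ω·0.7133 = -0.0117
  x3: GS value = (1 - (-4)·-1.9190 - (-1)·-0.0117) / (-6) = 1.1146;  x3 ← (1−ω)·-3.0589 + ω·1.1146 = 3.1179

(-1.9190, -0.0117, 3.1179)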